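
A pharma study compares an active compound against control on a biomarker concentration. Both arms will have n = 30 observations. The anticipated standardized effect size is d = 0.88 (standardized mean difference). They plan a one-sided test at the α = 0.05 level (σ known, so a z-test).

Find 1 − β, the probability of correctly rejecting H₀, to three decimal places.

Power ≈ 0.961

Noncentrality parameter: δ = d·√(n/2) = 0.88 × √(30/2) = 3.4082
Critical value for a one-sided test at α = 0.05: z_α = 1.645.
Power = Φ(δ − 1.645) = Φ(1.763) = 0.9611.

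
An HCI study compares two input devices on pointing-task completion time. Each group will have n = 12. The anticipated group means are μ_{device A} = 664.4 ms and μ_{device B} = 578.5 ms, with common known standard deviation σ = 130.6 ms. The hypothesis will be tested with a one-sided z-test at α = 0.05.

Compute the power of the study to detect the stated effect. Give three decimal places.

Power ≈ 0.487

Standardized effect: d = |μ_{device A} − μ_{device B}| / σ = |664.4 − 578.5| / 130.6 = 0.6577
Noncentrality parameter: δ = d·√(n/2) = 0.6577 × √(12/2) = 1.6111
One-sided α = 0.05 → critical value z_{0.05} = 1.645.
Power = P(Z > 1.645 − δ) = Φ(-0.034) = 0.4865.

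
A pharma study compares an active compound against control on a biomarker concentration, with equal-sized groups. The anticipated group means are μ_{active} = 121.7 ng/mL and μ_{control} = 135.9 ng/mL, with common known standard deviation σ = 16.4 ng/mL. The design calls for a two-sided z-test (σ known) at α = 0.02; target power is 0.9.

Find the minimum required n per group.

n = 35 per group

Standardized effect: d = |μ_{active} − μ_{control}| / σ = |121.7 − 135.9| / 16.4 = 0.8659
For power 0.9 need Φ(δ − z_{0.01}) = 0.9, so δ = z_{0.01} + z_{0.10} = 2.326 + 1.282 = 3.608.
(Ignoring the negligible lower-tail rejection probability gives the usual closed-form inversion.)
δ = d·√(n/2) ⇒ n = 2(δ/d)² = 2 × (3.608 / 0.8659)² = 34.73.
Round up to the next whole unit.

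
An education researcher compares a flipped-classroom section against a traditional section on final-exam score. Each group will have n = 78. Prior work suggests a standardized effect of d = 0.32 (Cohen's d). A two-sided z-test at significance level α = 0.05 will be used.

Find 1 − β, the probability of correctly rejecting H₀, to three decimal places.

Noncentrality parameter: λ = d·√(n/2) = 0.32 × √(78/2) = 1.9984
Two-sided α = 0.05 → critical value z_{0.025} = 1.960.
Power = Φ(λ − 1.960) + Φ(−λ − 1.960) = Φ(0.038) + Φ(-3.958) = 0.5153 + 0.0000 = 0.5154.

Power ≈ 0.515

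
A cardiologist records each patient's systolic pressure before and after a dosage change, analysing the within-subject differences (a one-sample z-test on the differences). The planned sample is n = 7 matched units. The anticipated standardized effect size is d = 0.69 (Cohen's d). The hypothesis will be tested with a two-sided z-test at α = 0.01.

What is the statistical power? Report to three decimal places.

Noncentrality parameter: λ = d·√n = 0.69 × √7 = 1.8256
Critical value for a two-sided test at α = 0.01: z_{α/2} = 2.576.
Power = Φ(λ − 2.576) + Φ(−λ − 2.576) = Φ(-0.750) + Φ(-4.401) = 0.2265 + 0.0000 = 0.2266.

Power ≈ 0.227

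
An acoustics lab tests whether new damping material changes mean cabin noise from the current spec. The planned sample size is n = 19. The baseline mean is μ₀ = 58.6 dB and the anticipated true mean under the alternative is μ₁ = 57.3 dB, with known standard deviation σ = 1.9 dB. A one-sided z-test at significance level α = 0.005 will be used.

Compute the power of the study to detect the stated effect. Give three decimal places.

Power ≈ 0.658

Standardized effect: d = |μ₁ − μ₀| / σ = |57.3 − 58.6| / 1.9 = 0.6842
Noncentrality parameter: δ = d·√n = 0.6842 × √19 = 2.9824
One-sided α = 0.005 → critical value z_{0.005} = 2.576.
Power = Φ(δ − 2.576) = Φ(0.407) = 0.6578.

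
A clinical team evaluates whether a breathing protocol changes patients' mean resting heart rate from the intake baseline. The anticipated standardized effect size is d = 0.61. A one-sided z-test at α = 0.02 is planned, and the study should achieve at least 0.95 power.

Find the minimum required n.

n = 37

Set Φ(δ − 2.054) = 0.95; then δ − 2.054 = Φ⁻¹(0.95) = 1.645, giving δ = 3.699.
δ = d·√n ⇒ n = (δ/d)² = (3.699 / 0.61)² = 36.76.
Rounding up, n = 37.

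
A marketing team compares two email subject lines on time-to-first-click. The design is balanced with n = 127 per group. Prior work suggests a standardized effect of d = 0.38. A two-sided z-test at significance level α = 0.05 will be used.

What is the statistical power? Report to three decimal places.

Power ≈ 0.857

Noncentrality parameter: δ = d·√(n/2) = 0.38 × √(127/2) = 3.0281
Two-sided α = 0.05 → critical value z_{0.025} = 1.960.
Power = Φ(δ − 1.960) + Φ(−δ − 1.960) = Φ(1.068) + Φ(-4.988) = 0.8573 + 0.0000 = 0.8573.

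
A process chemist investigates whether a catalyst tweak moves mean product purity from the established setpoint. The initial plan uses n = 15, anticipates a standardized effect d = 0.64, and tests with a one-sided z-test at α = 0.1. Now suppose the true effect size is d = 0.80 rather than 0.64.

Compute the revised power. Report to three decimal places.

Power ≈ 0.965

With d = 0.80: δ = d·√n = 0.80 × √15 = 3.0984. Critical value z_{0.1} = 1.282.
Revised power = Φ(δ − 1.282) = Φ(1.817) = 0.9654.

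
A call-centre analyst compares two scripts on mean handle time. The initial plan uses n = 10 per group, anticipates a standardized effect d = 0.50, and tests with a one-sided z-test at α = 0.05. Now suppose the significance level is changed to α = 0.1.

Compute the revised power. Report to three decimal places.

Power ≈ 0.435

δ = d·√(n/2) = 0.50 × √(10/2) = 1.1180 (unchanged). New critical value: z_{0.1} = 1.282.
Revised power = P(Z > 1.282 − δ) = Φ(-0.164) = 0.4351.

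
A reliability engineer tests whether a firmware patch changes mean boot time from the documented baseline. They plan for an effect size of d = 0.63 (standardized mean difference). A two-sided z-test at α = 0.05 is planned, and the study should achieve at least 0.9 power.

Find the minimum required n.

Set Φ(δ − 1.960) = 0.9; then δ − 1.960 = Φ⁻¹(0.9) = 1.282, giving δ = 3.242.
(The Φ(−δ − z_{α/2}) term is vanishingly small for δ > 0 and is dropped in the standard sample-size formula.)
δ = d·√n ⇒ n = (δ/d)² = (3.242 / 0.63)² = 26.47.
Rounding up, n = 27.

n = 27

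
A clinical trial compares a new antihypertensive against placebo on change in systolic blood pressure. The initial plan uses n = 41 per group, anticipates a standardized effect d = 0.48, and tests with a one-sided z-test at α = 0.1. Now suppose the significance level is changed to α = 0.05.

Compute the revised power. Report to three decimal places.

Power ≈ 0.701

δ = d·√(n/2) = 0.48 × √(41/2) = 2.1733 (unchanged). New critical value: z_{0.05} = 1.645.
Revised power = Φ(δ − 1.645) = Φ(0.528) = 0.7014.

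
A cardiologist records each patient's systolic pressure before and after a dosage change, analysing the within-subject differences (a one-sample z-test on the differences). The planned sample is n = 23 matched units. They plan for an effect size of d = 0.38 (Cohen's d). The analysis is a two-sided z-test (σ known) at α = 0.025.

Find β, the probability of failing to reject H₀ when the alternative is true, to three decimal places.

Noncentrality parameter: δ = d·√n = 0.38 × √23 = 1.8224
Two-sided α = 0.025 → critical value z_{0.0125} = 2.241.
Power = Φ(δ − 2.241) + Φ(−δ − 2.241) = Φ(-0.419) + Φ(-4.064) = 0.3376 + 0.0000 = 0.3376.
Type II error: β = 1 − power = 1 − 0.3376 = 0.6624.

β ≈ 0.662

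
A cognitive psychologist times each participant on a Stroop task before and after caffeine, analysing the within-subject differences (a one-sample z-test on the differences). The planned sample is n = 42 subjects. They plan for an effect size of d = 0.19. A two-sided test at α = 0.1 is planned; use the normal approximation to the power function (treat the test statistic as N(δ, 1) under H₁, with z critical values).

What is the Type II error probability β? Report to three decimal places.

Noncentrality parameter: δ = d·√n = 0.19 × √42 = 1.2313
Critical value for a two-sided test at α = 0.1: z_{α/2} = 1.645.
Power = Φ(δ − 1.645) + Φ(−δ − 1.645) = Φ(-0.414) + Φ(-2.876) = 0.3396 + 0.0020 = 0.3416.
Type II error: β = 1 − power = 1 − 0.3416 = 0.6584.

β ≈ 0.658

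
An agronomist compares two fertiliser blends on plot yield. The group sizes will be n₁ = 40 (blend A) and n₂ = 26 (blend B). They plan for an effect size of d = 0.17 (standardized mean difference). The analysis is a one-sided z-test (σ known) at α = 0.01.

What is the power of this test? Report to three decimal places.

Power ≈ 0.049

Noncentrality parameter: δ = d / √(1/n₁ + 1/n₂) = 0.17 / √(1/40 + 1/26) = 0.6748
Critical value for a one-sided test at α = 0.01: z_α = 2.326.
Power = Φ(δ − 2.326) = Φ(-1.652) = 0.0493.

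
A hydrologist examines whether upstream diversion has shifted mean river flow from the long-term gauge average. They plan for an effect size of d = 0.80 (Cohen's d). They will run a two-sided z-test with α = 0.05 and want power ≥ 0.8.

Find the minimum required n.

For power 0.8 need Φ(δ − z_{0.025}) = 0.8, so δ = z_{0.025} + z_{0.20} = 1.960 + 0.842 = 2.802.
(For δ > 0 the lower-tail rejection region contributes negligibly to power, so the one-term inversion is standard.)
δ = d·√n ⇒ n = (δ/d)² = (2.802 / 0.80)² = 12.26.
Round up to the next whole unit.

n = 13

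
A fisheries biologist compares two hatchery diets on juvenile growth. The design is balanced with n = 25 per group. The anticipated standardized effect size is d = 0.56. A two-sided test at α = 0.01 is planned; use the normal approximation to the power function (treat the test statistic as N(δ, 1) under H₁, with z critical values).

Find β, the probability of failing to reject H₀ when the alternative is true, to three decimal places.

Noncentrality parameter: δ = d·√(n/2) = 0.56 × √(25/2) = 1.9799
Two-sided α = 0.01 → critical value z_{0.005} = 2.576.
Power = Φ(δ − 2.576) + Φ(−δ − 2.576) = Φ(-0.596) + Φ(-4.556) = 0.2756 + 0.0000 = 0.2756.
Type II error: β = 1 − power = 1 − 0.2756 = 0.7244.

β ≈ 0.724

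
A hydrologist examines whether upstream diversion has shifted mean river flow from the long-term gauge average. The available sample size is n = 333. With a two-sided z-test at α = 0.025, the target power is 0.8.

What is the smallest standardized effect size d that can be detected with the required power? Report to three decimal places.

d ≈ 0.169

Need Φ(δ − 2.241) = 0.8, so δ = 2.241 + 0.842 = 3.083.
(Lower-tail contribution to power is negligible for δ > 0.)
δ = d·√n ⇒ d = δ/√n = 3.083/√333 = 0.1689.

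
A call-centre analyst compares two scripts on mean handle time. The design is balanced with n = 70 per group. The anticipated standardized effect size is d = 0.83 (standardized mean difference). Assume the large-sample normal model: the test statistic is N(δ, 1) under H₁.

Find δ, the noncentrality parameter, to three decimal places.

δ ≈ 4.910

The noncentrality parameter scales effect size by the design's sample-size factor: δ = d·√(n/2) = 0.83 × √(70/2) = 4.9103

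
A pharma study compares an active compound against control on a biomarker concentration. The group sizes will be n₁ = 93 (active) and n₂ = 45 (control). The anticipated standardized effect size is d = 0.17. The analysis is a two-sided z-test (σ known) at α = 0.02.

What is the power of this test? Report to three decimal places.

Noncentrality parameter: δ = d / √(1/n₁ + 1/n₂) = 0.17 / √(1/93 + 1/45) = 0.9362
Two-sided α = 0.02 → critical value z_{0.01} = 2.326.
Power = Φ(δ − 2.326) + Φ(−δ − 2.326) = Φ(-1.390) + Φ(-3.263) = 0.0822 + 0.0006 = 0.0828.

Power ≈ 0.083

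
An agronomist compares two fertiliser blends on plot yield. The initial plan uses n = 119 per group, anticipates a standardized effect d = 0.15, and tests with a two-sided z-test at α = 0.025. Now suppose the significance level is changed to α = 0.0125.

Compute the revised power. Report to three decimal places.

δ = d·√(n/2) = 0.15 × √(119/2) = 1.1570 (unchanged). New critical value: z_{0.0063} = 2.498.
Revised power = Φ(δ − 2.498) + Φ(−δ − 2.498) = Φ(-1.341) + Φ(-3.655) = 0.0900 + 0.0001 = 0.0901.

Power ≈ 0.090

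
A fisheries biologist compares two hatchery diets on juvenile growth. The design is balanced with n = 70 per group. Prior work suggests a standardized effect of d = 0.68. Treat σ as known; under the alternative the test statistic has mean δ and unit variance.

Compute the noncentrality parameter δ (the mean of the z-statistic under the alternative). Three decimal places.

δ ≈ 4.023

The noncentrality parameter scales effect size by the design's sample-size factor: δ = d·√(n/2) = 0.68 × √(70/2) = 4.0229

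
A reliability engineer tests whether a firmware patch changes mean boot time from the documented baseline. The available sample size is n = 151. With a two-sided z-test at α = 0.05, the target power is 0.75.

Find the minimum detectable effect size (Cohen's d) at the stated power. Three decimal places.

d ≈ 0.214

Need Φ(δ − 1.960) = 0.75, so δ = 1.960 + 0.674 = 2.634.
(The second rejection-region term Φ(−δ − z_{α/2}) is negligible and dropped.)
δ = d·√n ⇒ d = δ/√n = 2.634/√151 = 0.2144.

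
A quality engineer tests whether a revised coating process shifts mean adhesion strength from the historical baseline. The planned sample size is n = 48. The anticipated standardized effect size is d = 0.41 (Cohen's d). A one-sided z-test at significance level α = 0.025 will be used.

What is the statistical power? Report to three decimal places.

Power ≈ 0.811

Noncentrality parameter: δ = d·√n = 0.41 × √48 = 2.8406
One-sided α = 0.025 → critical value z_{0.025} = 1.960.
Power = Φ(δ − 1.960) = Φ(0.881) = 0.8107.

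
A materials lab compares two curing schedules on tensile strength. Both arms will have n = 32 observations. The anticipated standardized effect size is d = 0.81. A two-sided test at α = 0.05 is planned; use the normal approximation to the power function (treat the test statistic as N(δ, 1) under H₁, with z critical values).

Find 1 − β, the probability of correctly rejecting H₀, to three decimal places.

Power ≈ 0.900

Noncentrality parameter: δ = d·√(n/2) = 0.81 × √(32/2) = 3.2400
Critical value for a two-sided test at α = 0.05: z_{α/2} = 1.960.
Power = Φ(δ − 1.960) + Φ(−δ − 1.960) = Φ(1.280) + Φ(-5.200) = 0.8997 + 0.0000 = 0.8997.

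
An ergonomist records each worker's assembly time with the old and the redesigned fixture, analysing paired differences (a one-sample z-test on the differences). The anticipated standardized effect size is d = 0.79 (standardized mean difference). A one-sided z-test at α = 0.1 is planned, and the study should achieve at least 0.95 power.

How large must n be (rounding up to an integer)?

For power 0.95 need Φ(δ − z_{0.1}) = 0.95, so δ = z_{0.1} + z_{0.05} = 1.282 + 1.645 = 2.926.
δ = d·√n ⇒ n = (δ/d)² = (2.926 / 0.79)² = 13.72.
Rounding up, n = 14.

n = 14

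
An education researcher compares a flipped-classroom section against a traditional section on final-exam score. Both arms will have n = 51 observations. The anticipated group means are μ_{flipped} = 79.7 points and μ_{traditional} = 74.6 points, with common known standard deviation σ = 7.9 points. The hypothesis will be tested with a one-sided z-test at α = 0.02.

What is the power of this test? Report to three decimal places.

Standardized effect: d = |μ_{flipped} − μ_{traditional}| / σ = |79.7 − 74.6| / 7.9 = 0.6456
Noncentrality parameter: δ = d·√(n/2) = 0.6456 × √(51/2) = 3.2600
One-sided α = 0.02 → critical value z_{0.02} = 2.054.
Power = Φ(δ − 2.054) = Φ(1.206) = 0.8861.

Power ≈ 0.886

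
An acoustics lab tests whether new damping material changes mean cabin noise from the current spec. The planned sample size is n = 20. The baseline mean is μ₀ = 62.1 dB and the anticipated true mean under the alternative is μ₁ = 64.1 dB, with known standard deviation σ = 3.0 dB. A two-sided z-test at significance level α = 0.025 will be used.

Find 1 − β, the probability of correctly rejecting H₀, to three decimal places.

Standardized effect: d = |μ₁ − μ₀| / σ = |64.1 − 62.1| / 3.0 = 0.6667
Noncentrality parameter: δ = d·√n = 0.6667 × √20 = 2.9814
Two-sided α = 0.025 → critical value z_{0.0125} = 2.241.
Power = Φ(δ − 2.241) + Φ(−δ − 2.241) = Φ(0.740) + Φ(-5.223) = 0.7704 + 0.0000 = 0.7704.

Power ≈ 0.770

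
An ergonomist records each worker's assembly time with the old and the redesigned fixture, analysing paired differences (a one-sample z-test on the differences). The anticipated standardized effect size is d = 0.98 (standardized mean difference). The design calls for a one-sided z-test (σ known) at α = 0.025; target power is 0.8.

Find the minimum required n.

For power 0.8 need Φ(δ − z_{0.025}) = 0.8, so δ = z_{0.025} + z_{0.20} = 1.960 + 0.842 = 2.802.
δ = d·√n ⇒ n = (δ/d)² = (2.802 / 0.98)² = 8.17.
Rounding up, n = 9.

n = 9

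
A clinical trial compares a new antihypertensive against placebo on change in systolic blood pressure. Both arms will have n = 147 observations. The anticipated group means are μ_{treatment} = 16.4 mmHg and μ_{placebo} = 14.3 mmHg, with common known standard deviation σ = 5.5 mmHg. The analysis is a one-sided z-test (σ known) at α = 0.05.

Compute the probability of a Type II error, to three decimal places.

β ≈ 0.052

Standardized effect: d = |μ_{treatment} − μ_{placebo}| / σ = |16.4 − 14.3| / 5.5 = 0.3818
Noncentrality parameter: δ = d·√(n/2) = 0.3818 × √(147/2) = 3.2734
One-sided α = 0.05 → critical value z_{0.05} = 1.645.
Power = P(Z > 1.645 − δ) = Φ(1.629) = 0.9483.
Type II error: β = 1 − power = 1 − 0.9483 = 0.0517.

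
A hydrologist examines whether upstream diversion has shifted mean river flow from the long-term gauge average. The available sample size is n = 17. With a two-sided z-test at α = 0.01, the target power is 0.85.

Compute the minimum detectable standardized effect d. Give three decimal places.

Need Φ(δ − 2.576) = 0.85, so δ = 2.576 + 1.036 = 3.612.
(The second rejection-region term Φ(−δ − z_{α/2}) is negligible and dropped.)
δ = d·√n ⇒ d = δ/√n = 3.612/√17 = 0.8761.

d ≈ 0.876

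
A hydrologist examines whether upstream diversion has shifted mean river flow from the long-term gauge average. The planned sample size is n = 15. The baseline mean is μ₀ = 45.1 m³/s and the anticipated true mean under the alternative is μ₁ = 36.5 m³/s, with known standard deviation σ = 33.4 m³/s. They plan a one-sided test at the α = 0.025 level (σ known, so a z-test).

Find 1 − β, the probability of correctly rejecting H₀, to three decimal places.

Standardized effect: d = |μ₁ − μ₀| / σ = |36.5 − 45.1| / 33.4 = 0.2575
Noncentrality parameter: δ = d·√n = 0.2575 × √15 = 0.9972
Critical value for a one-sided test at α = 0.025: z_α = 1.960.
Power = Φ(δ − 1.960) = Φ(-0.963) = 0.1678.

Power ≈ 0.168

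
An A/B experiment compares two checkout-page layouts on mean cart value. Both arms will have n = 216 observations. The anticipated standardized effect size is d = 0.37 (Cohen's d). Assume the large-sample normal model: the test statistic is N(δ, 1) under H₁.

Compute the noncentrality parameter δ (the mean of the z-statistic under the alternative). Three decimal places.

δ ≈ 3.845

δ = d·√(n/2) = 0.37 × √(216/2) = 3.8452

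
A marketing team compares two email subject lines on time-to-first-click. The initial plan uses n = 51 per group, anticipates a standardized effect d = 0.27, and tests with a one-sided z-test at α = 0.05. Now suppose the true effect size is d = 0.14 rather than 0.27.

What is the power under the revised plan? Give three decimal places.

Power ≈ 0.174

With d = 0.14: δ = d·√(n/2) = 0.14 × √(51/2) = 0.7070. Critical value z_{0.05} = 1.645.
Revised power = Φ(δ − 1.645) = Φ(-0.938) = 0.1742.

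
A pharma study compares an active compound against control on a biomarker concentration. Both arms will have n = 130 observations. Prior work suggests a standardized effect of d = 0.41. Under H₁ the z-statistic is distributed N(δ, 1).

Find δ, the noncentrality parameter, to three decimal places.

The noncentrality parameter scales effect size by the design's sample-size factor: δ = d·√(n/2) = 0.41 × √(130/2) = 3.3055

δ ≈ 3.306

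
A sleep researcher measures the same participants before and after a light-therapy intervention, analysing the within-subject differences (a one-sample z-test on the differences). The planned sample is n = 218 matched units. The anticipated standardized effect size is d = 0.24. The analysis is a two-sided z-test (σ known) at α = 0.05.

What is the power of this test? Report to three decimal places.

Noncentrality parameter: λ = d·√n = 0.24 × √218 = 3.5436
Two-sided α = 0.05 → critical value z_{0.025} = 1.960.
Power = Φ(λ − 1.960) + Φ(−λ − 1.960) = Φ(1.584) + Φ(-5.504) = 0.9434 + 0.0000 = 0.9434.

Power ≈ 0.943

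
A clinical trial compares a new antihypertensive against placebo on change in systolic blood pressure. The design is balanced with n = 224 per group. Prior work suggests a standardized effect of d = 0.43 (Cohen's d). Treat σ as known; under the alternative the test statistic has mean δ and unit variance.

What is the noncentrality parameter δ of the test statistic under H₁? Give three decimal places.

δ ≈ 4.551

The noncentrality parameter scales effect size by the design's sample-size factor: δ = d·√(n/2) = 0.43 × √(224/2) = 4.5507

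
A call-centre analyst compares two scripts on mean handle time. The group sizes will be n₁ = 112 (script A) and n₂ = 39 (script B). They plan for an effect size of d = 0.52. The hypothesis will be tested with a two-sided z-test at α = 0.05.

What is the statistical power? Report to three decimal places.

Power ≈ 0.799

Noncentrality parameter: δ = d / √(1/n₁ + 1/n₂) = 0.52 / √(1/112 + 1/39) = 2.7968
Critical value for a two-sided test at α = 0.05: z_{α/2} = 1.960.
Power = Φ(δ − 1.960) + Φ(−δ − 1.960) = Φ(0.837) + Φ(-4.757) = 0.7986 + 0.0000 = 0.7986.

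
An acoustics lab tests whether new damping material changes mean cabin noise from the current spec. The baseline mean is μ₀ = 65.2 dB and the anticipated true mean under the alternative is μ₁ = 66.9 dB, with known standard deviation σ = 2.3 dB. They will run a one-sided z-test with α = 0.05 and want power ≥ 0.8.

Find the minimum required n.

n = 12

Standardized effect: d = |μ₁ − μ₀| / σ = |66.9 − 65.2| / 2.3 = 0.7391
For power 0.8 need Φ(δ − z_{0.05}) = 0.8, so δ = z_{0.05} + z_{0.20} = 1.645 + 0.842 = 2.486.
δ = d·√n ⇒ n = (δ/d)² = (2.486 / 0.7391)² = 11.32.
Rounding up, n = 12.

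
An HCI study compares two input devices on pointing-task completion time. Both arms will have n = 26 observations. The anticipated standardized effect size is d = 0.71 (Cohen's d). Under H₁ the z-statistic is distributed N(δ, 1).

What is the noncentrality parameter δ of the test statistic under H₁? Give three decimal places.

δ ≈ 2.560

δ = d·√(n/2) = 0.71 × √(26/2) = 2.5599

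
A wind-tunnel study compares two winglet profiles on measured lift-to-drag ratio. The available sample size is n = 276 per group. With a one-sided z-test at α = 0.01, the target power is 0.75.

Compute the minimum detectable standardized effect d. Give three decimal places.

d ≈ 0.255

Required noncentrality: δ = z_{0.01} + z_{0.25} = 2.326 + 0.674 = 3.001.
δ = d·√(n/2) ⇒ d = δ/√(n/2) = 3.001/√(276/2) = 0.2554.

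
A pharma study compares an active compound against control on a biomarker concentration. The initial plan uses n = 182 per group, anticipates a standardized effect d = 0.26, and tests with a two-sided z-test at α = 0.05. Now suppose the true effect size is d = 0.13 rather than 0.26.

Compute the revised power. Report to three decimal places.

Power ≈ 0.236

With d = 0.13: δ = d·√(n/2) = 0.13 × √(182/2) = 1.2401. Critical value z_{0.025} = 1.960.
Revised power = Φ(δ − 1.960) + Φ(−δ − 1.960) = Φ(-0.720) + Φ(-3.200) = 0.2358 + 0.0007 = 0.2365.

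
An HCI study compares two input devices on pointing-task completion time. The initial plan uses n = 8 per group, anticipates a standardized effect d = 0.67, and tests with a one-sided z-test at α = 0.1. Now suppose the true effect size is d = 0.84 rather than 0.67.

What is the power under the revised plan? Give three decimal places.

Power ≈ 0.655

With d = 0.84: δ = d·√(n/2) = 0.84 × √(8/2) = 1.6800. Critical value z_{0.1} = 1.282.
Revised power = P(Z > 1.282 − δ) = Φ(0.398) = 0.6549.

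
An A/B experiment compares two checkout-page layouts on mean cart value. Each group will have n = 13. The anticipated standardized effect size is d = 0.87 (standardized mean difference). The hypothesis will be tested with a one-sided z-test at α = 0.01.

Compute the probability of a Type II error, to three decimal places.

Noncentrality parameter: δ = d·√(n/2) = 0.87 × √(13/2) = 2.2181
One-sided α = 0.01 → critical value z_{0.01} = 2.326.
Power = P(Z > 2.326 − δ) = Φ(-0.108) = 0.4569.
Type II error: β = 1 − power = 1 − 0.4569 = 0.5431.

β ≈ 0.543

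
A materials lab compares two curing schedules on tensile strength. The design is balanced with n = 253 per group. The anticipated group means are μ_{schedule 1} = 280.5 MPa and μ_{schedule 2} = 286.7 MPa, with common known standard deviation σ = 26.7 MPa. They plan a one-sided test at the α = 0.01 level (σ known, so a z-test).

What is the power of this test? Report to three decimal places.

Standardized effect: d = |μ_{schedule 1} − μ_{schedule 2}| / σ = |280.5 − 286.7| / 26.7 = 0.2322
Noncentrality parameter: δ = d·√(n/2) = 0.2322 × √(253/2) = 2.6117
One-sided α = 0.01 → critical value z_{0.01} = 2.326.
Power = P(Z > 2.326 − δ) = Φ(0.285) = 0.6123.

Power ≈ 0.612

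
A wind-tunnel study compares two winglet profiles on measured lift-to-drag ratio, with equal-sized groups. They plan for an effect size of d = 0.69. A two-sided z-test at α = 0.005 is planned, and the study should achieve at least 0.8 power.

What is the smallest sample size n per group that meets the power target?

For power 0.8 need Φ(δ − z_{0.0025}) = 0.8, so δ = z_{0.0025} + z_{0.20} = 2.807 + 0.842 = 3.649.
(Ignoring the negligible lower-tail rejection probability gives the usual closed-form inversion.)
δ = d·√(n/2) ⇒ n = 2(δ/d)² = 2 × (3.649 / 0.69)² = 55.92.
Round up to the next whole unit.

n = 56 per group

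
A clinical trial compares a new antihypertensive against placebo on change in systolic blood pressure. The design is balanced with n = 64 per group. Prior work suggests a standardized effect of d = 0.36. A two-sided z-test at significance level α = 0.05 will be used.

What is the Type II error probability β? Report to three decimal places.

β ≈ 0.469

Noncentrality parameter: δ = d·√(n/2) = 0.36 × √(64/2) = 2.0365
Two-sided α = 0.05 → critical value z_{0.025} = 1.960.
Power = Φ(δ − 1.960) + Φ(−δ − 1.960) = Φ(0.077) + Φ(-3.996) = 0.5305 + 0.0000 = 0.5305.
Type II error: β = 1 − power = 1 − 0.5305 = 0.4695.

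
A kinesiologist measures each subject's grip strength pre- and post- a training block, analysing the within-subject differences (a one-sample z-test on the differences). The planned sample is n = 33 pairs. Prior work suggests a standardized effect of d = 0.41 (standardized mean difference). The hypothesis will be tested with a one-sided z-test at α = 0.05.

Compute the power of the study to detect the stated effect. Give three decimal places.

Power ≈ 0.761

Noncentrality parameter: δ = d·√n = 0.41 × √33 = 2.3553
Critical value for a one-sided test at α = 0.05: z_α = 1.645.
Power = Φ(δ − 1.645) = Φ(0.710) = 0.7613.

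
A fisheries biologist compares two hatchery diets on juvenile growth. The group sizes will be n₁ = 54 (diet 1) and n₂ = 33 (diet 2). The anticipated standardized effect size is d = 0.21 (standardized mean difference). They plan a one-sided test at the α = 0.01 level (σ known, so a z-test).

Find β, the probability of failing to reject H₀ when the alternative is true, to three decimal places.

β ≈ 0.916

Noncentrality parameter: δ = d / √(1/n₁ + 1/n₂) = 0.21 / √(1/54 + 1/33) = 0.9504
One-sided α = 0.01 → critical value z_{0.01} = 2.326.
Power = P(Z > 2.326 − δ) = Φ(-1.376) = 0.0844.
Type II error: β = 1 − power = 1 − 0.0844 = 0.9156.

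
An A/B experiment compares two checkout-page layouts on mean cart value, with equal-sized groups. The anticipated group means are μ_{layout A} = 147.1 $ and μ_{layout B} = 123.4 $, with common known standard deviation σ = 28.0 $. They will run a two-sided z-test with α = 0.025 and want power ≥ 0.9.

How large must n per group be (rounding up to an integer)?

Standardized effect: d = |μ_{layout A} − μ_{layout B}| / σ = |147.1 − 123.4| / 28.0 = 0.8464
For power 0.9 need Φ(δ − z_{0.0125}) = 0.9, so δ = z_{0.0125} + z_{0.10} = 2.241 + 1.282 = 3.523.
(Ignoring the negligible lower-tail rejection probability gives the usual closed-form inversion.)
δ = d·√(n/2) ⇒ n = 2(δ/d)² = 2 × (3.523 / 0.8464)² = 34.65.
Round up to the next whole unit.

n = 35 per group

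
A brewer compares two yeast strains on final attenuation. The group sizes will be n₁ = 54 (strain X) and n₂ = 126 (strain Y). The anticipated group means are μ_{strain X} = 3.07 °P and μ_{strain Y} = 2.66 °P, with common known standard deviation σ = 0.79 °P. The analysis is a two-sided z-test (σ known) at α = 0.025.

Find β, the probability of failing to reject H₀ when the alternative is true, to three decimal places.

β ≈ 0.171

Standardized effect: d = |μ_{strain X} − μ_{strain Y}| / σ = |3.07 − 2.66| / 0.79 = 0.5190
Noncentrality parameter: δ = d / √(1/n₁ + 1/n₂) = 0.5190 / √(1/54 + 1/126) = 3.1908
Critical value for a two-sided test at α = 0.025: z_{α/2} = 2.241.
Power = Φ(δ − 2.241) + Φ(−δ − 2.241) = Φ(0.949) + Φ(-5.432) = 0.8288 + 0.0000 = 0.8288.
Type II error: β = 1 − power = 1 − 0.8288 = 0.1712.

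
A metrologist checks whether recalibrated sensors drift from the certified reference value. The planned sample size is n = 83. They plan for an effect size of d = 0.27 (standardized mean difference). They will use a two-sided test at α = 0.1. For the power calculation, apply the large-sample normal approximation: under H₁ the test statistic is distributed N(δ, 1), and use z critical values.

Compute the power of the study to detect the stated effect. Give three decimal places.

Power ≈ 0.792

Noncentrality parameter: δ = d·√n = 0.27 × √83 = 2.4598
Two-sided α = 0.1 → critical value z_{0.05} = 1.645.
Power = Φ(δ − 1.645) + Φ(−δ − 1.645) = Φ(0.815) + Φ(-4.105) = 0.7925 + 0.0000 = 0.7925.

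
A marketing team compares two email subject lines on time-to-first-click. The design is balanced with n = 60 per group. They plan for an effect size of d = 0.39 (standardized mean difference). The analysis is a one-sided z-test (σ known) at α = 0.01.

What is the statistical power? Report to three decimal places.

Power ≈ 0.425

Noncentrality parameter: δ = d·√(n/2) = 0.39 × √(60/2) = 2.1361
One-sided α = 0.01 → critical value z_{0.01} = 2.326.
Power = Φ(δ − 2.326) = Φ(-0.190) = 0.4246.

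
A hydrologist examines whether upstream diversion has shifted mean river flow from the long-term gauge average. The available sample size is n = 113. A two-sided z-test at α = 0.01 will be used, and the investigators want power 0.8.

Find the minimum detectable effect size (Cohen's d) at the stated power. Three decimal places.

d ≈ 0.321

Required noncentrality: δ = z_{0.005} + z_{0.20} = 2.576 + 0.842 = 3.417.
(Lower-tail contribution to power is negligible for δ > 0.)
δ = d·√n ⇒ d = δ/√n = 3.417/√113 = 0.3215.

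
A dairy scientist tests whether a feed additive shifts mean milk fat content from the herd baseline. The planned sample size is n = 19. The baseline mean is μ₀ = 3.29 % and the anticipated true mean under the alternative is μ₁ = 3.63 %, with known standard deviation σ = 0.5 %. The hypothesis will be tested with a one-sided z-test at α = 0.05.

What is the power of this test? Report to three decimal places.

Standardized effect: d = |μ₁ − μ₀| / σ = |3.63 − 3.29| / 0.5 = 0.6800
Noncentrality parameter: δ = d·√n = 0.6800 × √19 = 2.9641
One-sided α = 0.05 → critical value z_{0.05} = 1.645.
Power = Φ(δ − 1.645) = Φ(1.319) = 0.9064.

Power ≈ 0.906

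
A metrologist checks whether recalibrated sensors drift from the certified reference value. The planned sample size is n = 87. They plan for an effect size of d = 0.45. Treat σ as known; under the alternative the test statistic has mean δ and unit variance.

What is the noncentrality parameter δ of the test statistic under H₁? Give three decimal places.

δ ≈ 4.197

δ = d·√n = 0.45 × √87 = 4.1973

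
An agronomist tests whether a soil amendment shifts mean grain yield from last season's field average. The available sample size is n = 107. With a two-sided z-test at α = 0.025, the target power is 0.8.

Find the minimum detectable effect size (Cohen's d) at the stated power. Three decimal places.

Need Φ(δ − 2.241) = 0.8, so δ = 2.241 + 0.842 = 3.083.
(The second rejection-region term Φ(−δ − z_{α/2}) is negligible and dropped.)
δ = d·√n ⇒ d = δ/√n = 3.083/√107 = 0.2980.

d ≈ 0.298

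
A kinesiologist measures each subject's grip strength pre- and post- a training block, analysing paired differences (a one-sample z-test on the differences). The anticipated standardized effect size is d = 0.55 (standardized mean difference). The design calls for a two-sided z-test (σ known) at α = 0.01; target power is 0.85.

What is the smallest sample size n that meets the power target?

Set Φ(δ − 2.576) = 0.85; then δ − 2.576 = Φ⁻¹(0.85) = 1.036, giving δ = 3.612.
(The Φ(−δ − z_{α/2}) term is vanishingly small for δ > 0 and is dropped in the standard sample-size formula.)
δ = d·√n ⇒ n = (δ/d)² = (3.612 / 0.55)² = 43.14.
Rounding up, n = 44.

n = 44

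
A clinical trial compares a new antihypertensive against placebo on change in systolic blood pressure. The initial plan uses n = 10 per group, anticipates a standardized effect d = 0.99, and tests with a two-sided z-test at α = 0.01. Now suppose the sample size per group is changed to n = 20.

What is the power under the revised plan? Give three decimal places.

With n = 20 per group: δ = d·√(n/2) = 0.99 × √(20/2) = 3.1307. Critical value z_{0.005} = 2.576.
Revised power = Φ(δ − 2.576) + Φ(−δ − 2.576) = Φ(0.555) + Φ(-5.706) = 0.7105 + 0.0000 = 0.7105.

Power ≈ 0.710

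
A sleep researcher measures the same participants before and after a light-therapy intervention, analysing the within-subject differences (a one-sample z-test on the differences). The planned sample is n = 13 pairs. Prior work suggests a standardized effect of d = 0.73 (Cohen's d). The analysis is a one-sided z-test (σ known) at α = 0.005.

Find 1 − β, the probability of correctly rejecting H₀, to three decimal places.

Power ≈ 0.522

Noncentrality parameter: δ = d·√n = 0.73 × √13 = 2.6321
One-sided α = 0.005 → critical value z_{0.005} = 2.576.
Power = Φ(δ − 2.576) = Φ(0.056) = 0.5224.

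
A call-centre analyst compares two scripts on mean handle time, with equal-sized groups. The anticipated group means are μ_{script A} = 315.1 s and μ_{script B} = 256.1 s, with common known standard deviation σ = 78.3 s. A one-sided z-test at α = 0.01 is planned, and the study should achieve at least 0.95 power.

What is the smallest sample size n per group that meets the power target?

n = 56 per group

Standardized effect: d = |μ_{script A} − μ_{script B}| / σ = |315.1 − 256.1| / 78.3 = 0.7535
For power 0.95 need Φ(δ − z_{0.01}) = 0.95, so δ = z_{0.01} + z_{0.05} = 2.326 + 1.645 = 3.971.
δ = d·√(n/2) ⇒ n = 2(δ/d)² = 2 × (3.971 / 0.7535)² = 55.55.
Round up to the next whole unit.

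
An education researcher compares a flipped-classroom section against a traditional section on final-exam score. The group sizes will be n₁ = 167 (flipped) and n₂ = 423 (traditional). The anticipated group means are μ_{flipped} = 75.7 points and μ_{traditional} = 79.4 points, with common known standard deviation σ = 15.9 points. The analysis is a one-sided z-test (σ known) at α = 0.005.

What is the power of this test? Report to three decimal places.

Power ≈ 0.488

Standardized effect: d = |μ_{flipped} − μ_{traditional}| / σ = |75.7 − 79.4| / 15.9 = 0.2327
Noncentrality parameter: δ = d / √(1/n₁ + 1/n₂) = 0.2327 / √(1/167 + 1/423) = 2.5463
Critical value for a one-sided test at α = 0.005: z_α = 2.576.
Power = Φ(δ − 2.576) = Φ(-0.030) = 0.4882.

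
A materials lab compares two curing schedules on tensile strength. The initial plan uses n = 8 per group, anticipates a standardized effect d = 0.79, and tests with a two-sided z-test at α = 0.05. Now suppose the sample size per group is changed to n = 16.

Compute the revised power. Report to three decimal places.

Power ≈ 0.608

With n = 16 per group: δ = d·√(n/2) = 0.79 × √(16/2) = 2.2345. Critical value z_{0.025} = 1.960.
Revised power = Φ(δ − 1.960) + Φ(−δ − 1.960) = Φ(0.274) + Φ(-4.194) = 0.6081 + 0.0000 = 0.6082.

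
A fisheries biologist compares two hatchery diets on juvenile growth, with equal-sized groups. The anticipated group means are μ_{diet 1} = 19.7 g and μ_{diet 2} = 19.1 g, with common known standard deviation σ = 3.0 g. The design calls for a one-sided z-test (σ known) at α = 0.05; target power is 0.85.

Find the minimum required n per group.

Standardized effect: d = |μ_{diet 1} − μ_{diet 2}| / σ = |19.7 − 19.1| / 3.0 = 0.2000
For power 0.85 need Φ(δ − z_{0.05}) = 0.85, so δ = z_{0.05} + z_{0.15} = 1.645 + 1.036 = 2.681.
δ = d·√(n/2) ⇒ n = 2(δ/d)² = 2 × (2.681 / 0.2000)² = 359.47.
Round up to the next whole unit.

n = 360 per group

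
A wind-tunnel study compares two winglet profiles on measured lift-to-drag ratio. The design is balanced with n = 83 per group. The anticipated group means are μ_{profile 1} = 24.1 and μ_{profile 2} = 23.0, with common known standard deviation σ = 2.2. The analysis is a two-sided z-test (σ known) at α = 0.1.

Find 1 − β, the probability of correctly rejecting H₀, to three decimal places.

Standardized effect: d = |μ_{profile 1} − μ_{profile 2}| / σ = |24.1 − 23.0| / 2.2 = 0.5000
Noncentrality parameter: δ = d·√(n/2) = 0.5000 × √(83/2) = 3.2210
Critical value for a two-sided test at α = 0.1: z_{α/2} = 1.645.
Power = Φ(δ − 1.645) + Φ(−δ − 1.645) = Φ(1.576) + Φ(-4.866) = 0.9425 + 0.0000 = 0.9425.

Power ≈ 0.943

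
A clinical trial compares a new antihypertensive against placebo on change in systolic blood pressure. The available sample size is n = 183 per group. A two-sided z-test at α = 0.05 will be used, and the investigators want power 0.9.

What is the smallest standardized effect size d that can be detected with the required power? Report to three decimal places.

Need Φ(δ − 1.960) = 0.9, so δ = 1.960 + 1.282 = 3.242.
(Lower-tail contribution to power is negligible for δ > 0.)
δ = d·√(n/2) ⇒ d = δ/√(n/2) = 3.242/√(183/2) = 0.3389.

d ≈ 0.339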